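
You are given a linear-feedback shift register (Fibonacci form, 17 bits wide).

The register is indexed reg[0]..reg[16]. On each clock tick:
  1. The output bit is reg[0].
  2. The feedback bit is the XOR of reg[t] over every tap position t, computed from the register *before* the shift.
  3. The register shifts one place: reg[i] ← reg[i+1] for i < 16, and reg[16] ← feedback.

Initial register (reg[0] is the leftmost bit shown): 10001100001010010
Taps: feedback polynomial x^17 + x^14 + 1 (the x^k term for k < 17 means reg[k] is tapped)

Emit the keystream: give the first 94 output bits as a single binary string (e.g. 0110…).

tick  register→output (feedback)
  0  10001100001010010→1 (1)
  1  00011000010100101→0 (1)
  2  00110000101001011→0 (0)
  3  01100001010010110→0 (1)
  4  11000010100101101→1 (0)
  5  10000101001011010→1 (1)
  6  00001010010110101→0 (1)
  7  00010100101101011→0 (0)
  8  00101001011010110→0 (1)
  9  01010010110101101→0 (1)
 10  10100101101011011→1 (1)
 11  01001011010110111→0 (1)
 12  10010110101101111→1 (0)
 13  00101101011011110→0 (1)
 14  01011010110111101→0 (1)
 15  10110101101111011→1 (1)
 16  01101011011110111→0 (1)
 17  11010110111101111→1 (0)
 18  10101101111011110→1 (0)
 19  01011011110111100→0 (1)
 20  10110111101111001→1 (1)
 21  01101111011110011→0 (0)
 22  11011110111100110→1 (0)
 23  10111101111001100→1 (0)
 24  01111011110011000→0 (0)
 25  11110111100110000→1 (1)
 26  11101111001100001→1 (1)
 27  11011110011000011→1 (1)
 28  10111100110000111→1 (0)
 29  01111001100001110→0 (1)
 30  11110011000011101→1 (0)
 31  11100110000111010→1 (1)
 32  11001100001110101→1 (0)
 33  10011000011101010→1 (1)
 34  00110000111010101→0 (1)
 35  01100001110101011→0 (0)
 36  11000011101010110→1 (0)
 37  10000111010101100→1 (0)
 38  00001110101011000→0 (0)
 39  00011101010110000→0 (0)
 40  00111010101100000→0 (0)
 41  01110101011000000→0 (0)
 42  11101010110000000→1 (1)
 43  11010101100000001→1 (1)
 44  10101011000000011→1 (1)
 45  01010110000000111→0 (1)
 46  10101100000001111→1 (0)
 47  01011000000011110→0 (1)
 48  10110000000111101→1 (0)
 49  01100000001111010→0 (0)
 50  11000000011110100→1 (0)
 51  10000000111101000→1 (1)
 52  00000001111010001→0 (0)
 53  00000011110100010→0 (0)
 54  00000111101000100→0 (1)
 55  00001111010001001→0 (0)
 56  00011110100010010→0 (0)
 57  00111101000100100→0 (1)
 58  01111010001001001→0 (0)
 59  11110100010010010→1 (1)
 60  11101000100100101→1 (0)
 61  11010001001001010→1 (1)
 62  10100010010010101→1 (0)
 63  01000100100101010→0 (0)
 64  10001001001010100→1 (0)
 65  00010010010101000→0 (0)
 66  00100100101010000→0 (0)
 67  01001001010100000→0 (0)
 68  10010010101000000→1 (1)
 69  00100101010000001→0 (0)
 70  01001010100000010→0 (0)
 71  10010101000000100→1 (0)
 72  00101010000001000→0 (0)
 73  01010100000010000→0 (0)
 74  10101000000100000→1 (1)
 75  01010000001000001→0 (0)
 76  10100000010000010→1 (1)
 77  01000000100000101→0 (1)
 78  10000001000001011→1 (1)
 79  00000010000010111→0 (1)
 80  00000100000101111→0 (1)
 81  00001000001011111→0 (1)
 82  00010000010111111→0 (1)
 83  00100000101111111→0 (1)
 84  01000001011111111→0 (1)
 85  10000010111111111→1 (0)
 86  00000101111111110→0 (1)
 87  00001011111111101→0 (1)
 88  00010111111111011→0 (0)
 89  00101111111110110→0 (1)
 90  01011111111101101→0 (1)
 91  10111111111011011→1 (1)
 92  01111111110110111→0 (1)
 93  11111111101101111→1 (0)

1000110000101001011010110111101111001100001110101011000000011110100010010010101000000100000101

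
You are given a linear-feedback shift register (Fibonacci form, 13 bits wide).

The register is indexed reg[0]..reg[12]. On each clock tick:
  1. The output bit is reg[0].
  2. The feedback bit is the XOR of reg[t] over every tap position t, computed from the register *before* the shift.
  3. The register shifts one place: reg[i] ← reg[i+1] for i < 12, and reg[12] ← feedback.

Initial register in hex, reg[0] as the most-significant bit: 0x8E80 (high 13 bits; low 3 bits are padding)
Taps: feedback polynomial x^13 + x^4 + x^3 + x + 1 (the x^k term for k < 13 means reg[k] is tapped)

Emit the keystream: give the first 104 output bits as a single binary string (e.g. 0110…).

10001110100000000111110000100101001110001010100000110001110101100000110101010101010000000000111000000100

tick  register→output (feedback)
  0  1000111010000→1 (0)
  1  0001110100000→0 (0)
  2  0011101000000→0 (0)
  3  0111010000000→0 (0)
  4  1110100000000→1 (1)
  5  1101000000001→1 (1)
  6  1010000000011→1 (1)
  7  0100000000111→0 (1)
  8  1000000001111→1 (1)
  9  0000000011111→0 (0)
 10  0000000111110→0 (0)
 11  0000001111100→0 (0)
 12  0000011111000→0 (0)
 13  0000111110000→0 (1)
 14  0001111100001→0 (0)
 15  0011111000010→0 (0)
 16  0111110000100→0 (1)
 17  1111100001001→1 (0)
 18  1111000010010→1 (1)
 19  1110000100101→1 (0)
 20  1100001001010→1 (0)
 21  1000010010100→1 (1)
 22  0000100101001→0 (1)
 23  0001001010011→0 (1)
 24  0010010100111→0 (0)
 25  0100101001110→0 (0)
 26  1001010011100→1 (0)
 27  0010100111000→0 (1)
 28  0101001110001→0 (0)
 29  1010011100010→1 (1)
 30  0100111000101→0 (0)
 31  1001110001010→1 (1)
 32  0011100010101→0 (0)
 33  0111000101010→0 (0)
 34  1110001010100→1 (0)
 35  1100010101000→1 (0)
 36  1000101010000→1 (0)
 37  0001010100000→0 (1)
 38  0010101000001→0 (1)
 39  0101010000011→0 (0)
 40  1010100000110→1 (0)
 41  0101000001100→0 (0)
 42  1010000011000→1 (1)
 43  0100000110001→0 (1)
 44  1000001100011→1 (1)
 45  0000011000111→0 (0)
 46  0000110001110→0 (1)
 47  0001100011101→0 (0)
 48  0011000111010→0 (1)
 49  0110001110101→0 (1)
 50  1100011101011→1 (0)
 51  1000111010110→1 (0)
 52  0001110101100→0 (0)
 53  0011101011000→0 (0)
 54  0111010110000→0 (0)
 55  1110101100000→1 (1)
 56  1101011000001→1 (1)
 57  1010110000011→1 (0)
 58  0101100000110→0 (1)
 59  1011000001101→1 (0)
 60  0110000011010→0 (1)
 61  1100000110101→1 (0)
 62  1000001101010→1 (1)
 63  0000011010101→0 (0)
 64  0000110101010→0 (1)
 65  0001101010101→0 (0)
 66  0011010101010→0 (1)
 67  0110101010101→0 (0)
 68  1101010101010→1 (1)
 69  1010101010101→1 (0)
 70  0101010101010→0 (0)
 71  1010101010100→1 (0)
 72  0101010101000→0 (0)
 73  1010101010000→1 (0)
 74  0101010100000→0 (0)
 75  1010101000000→1 (0)
 76  0101010000000→0 (0)
 77  1010100000000→1 (0)
 78  0101000000000→0 (0)
 79  1010000000000→1 (1)
 80  0100000000001→0 (1)
 81  1000000000011→1 (1)
 82  0000000000111→0 (0)
 83  0000000001110→0 (0)
 84  0000000011100→0 (0)
 85  0000000111000→0 (0)
 86  0000001110000→0 (0)
 87  0000011100000→0 (0)
 88  0000111000000→0 (1)
 89  0001110000001→0 (0)
 90  0011100000010→0 (0)
 91  0111000000100→0 (0)
 92  1110000001000→1 (0)
 93  1100000010000→1 (0)
 94  1000000100000→1 (1)
 95  0000001000001→0 (0)
 96  0000010000010→0 (0)
 97  0000100000100→0 (1)
 98  0001000001001→0 (1)
 99  0010000010011→0 (0)
100  0100000100110→0 (1)
101  1000001001101→1 (1)
102  0000010011011→0 (0)
103  0000100110110→0 (1)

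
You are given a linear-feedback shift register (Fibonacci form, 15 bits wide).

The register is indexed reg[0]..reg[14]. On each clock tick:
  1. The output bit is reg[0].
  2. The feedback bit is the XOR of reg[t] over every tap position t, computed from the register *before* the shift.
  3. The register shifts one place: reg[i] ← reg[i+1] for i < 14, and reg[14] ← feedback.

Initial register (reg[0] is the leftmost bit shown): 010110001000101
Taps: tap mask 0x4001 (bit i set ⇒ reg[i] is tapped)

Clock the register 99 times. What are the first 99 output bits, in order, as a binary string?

010110001000101100100001111001000111110101110000101011001011111001101110010101110110100011001011011

step | reg (before) | out | fb
   0 | 010110001000101 | 0 | 1
   1 | 101100010001011 | 1 | 0
   2 | 011000100010110 | 0 | 0
   3 | 110001000101100 | 1 | 1
   4 | 100010001011001 | 1 | 0
   5 | 000100010110010 | 0 | 0
   6 | 001000101100100 | 0 | 0
   7 | 010001011001000 | 0 | 0
   8 | 100010110010000 | 1 | 1
   9 | 000101100100001 | 0 | 1
  10 | 001011001000011 | 0 | 1
  11 | 010110010000111 | 0 | 1
  12 | 101100100001111 | 1 | 0
  13 | 011001000011110 | 0 | 0
  14 | 110010000111100 | 1 | 1
  15 | 100100001111001 | 1 | 0
  16 | 001000011110010 | 0 | 0
  17 | 010000111100100 | 0 | 0
  18 | 100001111001000 | 1 | 1
  19 | 000011110010001 | 0 | 1
  20 | 000111100100011 | 0 | 1
  21 | 001111001000111 | 0 | 1
  22 | 011110010001111 | 0 | 1
  23 | 111100100011111 | 1 | 0
  24 | 111001000111110 | 1 | 1
  25 | 110010001111101 | 1 | 0
  26 | 100100011111010 | 1 | 1
  27 | 001000111110101 | 0 | 1
  28 | 010001111101011 | 0 | 1
  29 | 100011111010111 | 1 | 0
  30 | 000111110101110 | 0 | 0
  31 | 001111101011100 | 0 | 0
  32 | 011111010111000 | 0 | 0
  33 | 111110101110000 | 1 | 1
  34 | 111101011100001 | 1 | 0
  35 | 111010111000010 | 1 | 1
  36 | 110101110000101 | 1 | 0
  37 | 101011100001010 | 1 | 1
  38 | 010111000010101 | 0 | 1
  39 | 101110000101011 | 1 | 0
  40 | 011100001010110 | 0 | 0
  41 | 111000010101100 | 1 | 1
  42 | 110000101011001 | 1 | 0
  43 | 100001010110010 | 1 | 1
  44 | 000010101100101 | 0 | 1
  45 | 000101011001011 | 0 | 1
  46 | 001010110010111 | 0 | 1
  47 | 010101100101111 | 0 | 1
  48 | 101011001011111 | 1 | 0
  49 | 010110010111110 | 0 | 0
  50 | 101100101111100 | 1 | 1
  51 | 011001011111001 | 0 | 1
  52 | 110010111110011 | 1 | 0
  53 | 100101111100110 | 1 | 1
  54 | 001011111001101 | 0 | 1
  55 | 010111110011011 | 0 | 1
  56 | 101111100110111 | 1 | 0
  57 | 011111001101110 | 0 | 0
  58 | 111110011011100 | 1 | 1
  59 | 111100110111001 | 1 | 0
  60 | 111001101110010 | 1 | 1
  61 | 110011011100101 | 1 | 0
  62 | 100110111001010 | 1 | 1
  63 | 001101110010101 | 0 | 1
  64 | 011011100101011 | 0 | 1
  65 | 110111001010111 | 1 | 0
  66 | 101110010101110 | 1 | 1
  67 | 011100101011101 | 0 | 1
  68 | 111001010111011 | 1 | 0
  69 | 110010101110110 | 1 | 1
  70 | 100101011101101 | 1 | 0
  71 | 001010111011010 | 0 | 0
  72 | 010101110110100 | 0 | 0
  73 | 101011101101000 | 1 | 1
  74 | 010111011010001 | 0 | 1
  75 | 101110110100011 | 1 | 0
  76 | 011101101000110 | 0 | 0
  77 | 111011010001100 | 1 | 1
  78 | 110110100011001 | 1 | 0
  79 | 101101000110010 | 1 | 1
  80 | 011010001100101 | 0 | 1
  81 | 110100011001011 | 1 | 0
  82 | 101000110010110 | 1 | 1
  83 | 010001100101101 | 0 | 1
  84 | 100011001011011 | 1 | 0
  85 | 000110010110110 | 0 | 0
  86 | 001100101101100 | 0 | 0
  87 | 011001011011000 | 0 | 0
  88 | 110010110110000 | 1 | 1
  89 | 100101101100001 | 1 | 0
  90 | 001011011000010 | 0 | 0
  91 | 010110110000100 | 0 | 0
  92 | 101101100001000 | 1 | 1
  93 | 011011000010001 | 0 | 1
  94 | 110110000100011 | 1 | 0
  95 | 101100001000110 | 1 | 1
  96 | 011000010001101 | 0 | 1
  97 | 110000100011011 | 1 | 0
  98 | 100001000110110 | 1 | 1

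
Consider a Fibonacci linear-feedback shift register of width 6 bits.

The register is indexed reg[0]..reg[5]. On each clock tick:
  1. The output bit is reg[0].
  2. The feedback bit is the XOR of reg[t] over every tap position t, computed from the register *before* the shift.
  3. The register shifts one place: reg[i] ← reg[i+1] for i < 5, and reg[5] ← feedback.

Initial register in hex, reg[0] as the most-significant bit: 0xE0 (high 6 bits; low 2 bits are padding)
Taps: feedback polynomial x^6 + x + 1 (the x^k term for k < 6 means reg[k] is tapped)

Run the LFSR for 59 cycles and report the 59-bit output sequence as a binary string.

11100000100001100010100111101000111001001011011101100110101

tick  register→output (feedback)
  0  111000→1 (0)
  1  110000→1 (0)
  2  100000→1 (1)
  3  000001→0 (0)
  4  000010→0 (0)
  5  000100→0 (0)
  6  001000→0 (0)
  7  010000→0 (1)
  8  100001→1 (1)
  9  000011→0 (0)
 10  000110→0 (0)
 11  001100→0 (0)
 12  011000→0 (1)
 13  110001→1 (0)
 14  100010→1 (1)
 15  000101→0 (0)
 16  001010→0 (0)
 17  010100→0 (1)
 18  101001→1 (1)
 19  010011→0 (1)
 20  100111→1 (1)
 21  001111→0 (0)
 22  011110→0 (1)
 23  111101→1 (0)
 24  111010→1 (0)
 25  110100→1 (0)
 26  101000→1 (1)
 27  010001→0 (1)
 28  100011→1 (1)
 29  000111→0 (0)
 30  001110→0 (0)
 31  011100→0 (1)
 32  111001→1 (0)
 33  110010→1 (0)
 34  100100→1 (1)
 35  001001→0 (0)
 36  010010→0 (1)
 37  100101→1 (1)
 38  001011→0 (0)
 39  010110→0 (1)
 40  101101→1 (1)
 41  011011→0 (1)
 42  110111→1 (0)
 43  101110→1 (1)
 44  011101→0 (1)
 45  111011→1 (0)
 46  110110→1 (0)
 47  101100→1 (1)
 48  011001→0 (1)
 49  110011→1 (0)
 50  100110→1 (1)
 51  001101→0 (0)
 52  011010→0 (1)
 53  110101→1 (0)
 54  101010→1 (1)
 55  010101→0 (1)
 56  101011→1 (1)
 57  010111→0 (1)
 58  101111→1 (1)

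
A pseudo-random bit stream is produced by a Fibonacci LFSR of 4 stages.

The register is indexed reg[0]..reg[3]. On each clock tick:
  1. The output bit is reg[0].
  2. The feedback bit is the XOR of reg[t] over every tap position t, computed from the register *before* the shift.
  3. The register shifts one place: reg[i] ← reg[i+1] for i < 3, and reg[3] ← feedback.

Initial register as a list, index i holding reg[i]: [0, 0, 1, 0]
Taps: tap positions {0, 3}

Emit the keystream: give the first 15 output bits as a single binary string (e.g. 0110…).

tick  register→output (feedback)
  0  0010→0 (0)
  1  0100→0 (0)
  2  1000→1 (1)
  3  0001→0 (1)
  4  0011→0 (1)
  5  0111→0 (1)
  6  1111→1 (0)
  7  1110→1 (1)
  8  1101→1 (0)
  9  1010→1 (1)
 10  0101→0 (1)
 11  1011→1 (0)
 12  0110→0 (0)
 13  1100→1 (1)
 14  1001→1 (0)

001000111101011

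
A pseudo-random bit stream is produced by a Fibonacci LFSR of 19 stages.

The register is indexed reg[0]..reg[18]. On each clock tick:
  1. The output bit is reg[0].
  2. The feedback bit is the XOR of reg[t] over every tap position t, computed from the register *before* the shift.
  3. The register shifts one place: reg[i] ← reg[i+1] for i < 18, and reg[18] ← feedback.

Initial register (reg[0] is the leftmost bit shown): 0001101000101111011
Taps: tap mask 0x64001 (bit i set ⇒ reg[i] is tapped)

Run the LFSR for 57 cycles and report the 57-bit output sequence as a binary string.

000110100010111101111011101000001000111101100100001011010

step | reg (before) | out | fb
   0 | 0001101000101111011 | 0 | 1
   1 | 0011010001011110111 | 0 | 1
   2 | 0110100010111101111 | 0 | 0
   3 | 1101000101111011110 | 1 | 1
   4 | 1010001011110111101 | 1 | 1
   5 | 0100010111101111011 | 0 | 1
   6 | 1000101111011110111 | 1 | 0
   7 | 0001011110111101110 | 0 | 1
   8 | 0010111101111011101 | 0 | 0
   9 | 0101111011110111010 | 0 | 0
  10 | 1011110111101110100 | 1 | 0
  11 | 0111101111011101000 | 0 | 0
  12 | 1111011110111010000 | 1 | 0
  13 | 1110111101110100000 | 1 | 1
  14 | 1101111011101000001 | 1 | 0
  15 | 1011110111010000010 | 1 | 0
  16 | 0111101110100000100 | 0 | 0
  17 | 1111011101000001000 | 1 | 1
  18 | 1110111010000010001 | 1 | 1
  19 | 1101110100000100011 | 1 | 1
  20 | 1011101000001000111 | 1 | 1
  21 | 0111010000010001111 | 0 | 0
  22 | 1110100000100011110 | 1 | 1
  23 | 1101000001000111101 | 1 | 1
  24 | 1010000010001111011 | 1 | 0
  25 | 0100000100011110110 | 0 | 0
  26 | 1000001000111101100 | 1 | 1
  27 | 0000010001111011001 | 0 | 0
  28 | 0000100011110110010 | 0 | 0
  29 | 0001000111101100100 | 0 | 0
  30 | 0010001111011001000 | 0 | 0
  31 | 0100011110110010000 | 0 | 1
  32 | 1000111101100100001 | 1 | 0
  33 | 0001111011001000010 | 0 | 1
  34 | 0011110110010000101 | 0 | 1
  35 | 0111101100100001011 | 0 | 0
  36 | 1111011001000010110 | 1 | 1
  37 | 1110110010000101101 | 1 | 0
  38 | 1101100100001011010 | 1 | 1
  39 | 1011001000010110101 | 1 | 1
  40 | 0110010000101101011 | 0 | 0
  41 | 1100100001011010110 | 1 | 1
  42 | 1001000010110101101 | 1 | 0
  43 | 0010000101101011010 | 0 | 0
  44 | 0100001011010110100 | 0 | 1
  45 | 1000010110101101001 | 1 | 0
  46 | 0000101101011010010 | 0 | 0
  47 | 0001011010110100100 | 0 | 0
  48 | 0010110101101001000 | 0 | 0
  49 | 0101101011010010000 | 0 | 1
  50 | 1011010110100100001 | 1 | 0
  51 | 0110101101001000010 | 0 | 1
  52 | 1101011010010000101 | 1 | 0
  53 | 1010110100100001010 | 1 | 0
  54 | 0101101001000010100 | 0 | 1
  55 | 1011010010000101001 | 1 | 0
  56 | 0110100100001010010 | 0 | 0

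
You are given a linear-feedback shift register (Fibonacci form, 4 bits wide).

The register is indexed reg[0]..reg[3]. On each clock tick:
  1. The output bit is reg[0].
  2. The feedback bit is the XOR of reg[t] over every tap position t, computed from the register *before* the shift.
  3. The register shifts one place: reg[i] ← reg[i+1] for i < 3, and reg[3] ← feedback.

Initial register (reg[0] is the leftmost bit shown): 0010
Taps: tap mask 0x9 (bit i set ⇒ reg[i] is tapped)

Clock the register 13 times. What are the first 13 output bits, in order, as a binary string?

tick  register→output (feedback)
  0  0010→0 (0)
  1  0100→0 (0)
  2  1000→1 (1)
  3  0001→0 (1)
  4  0011→0 (1)
  5  0111→0 (1)
  6  1111→1 (0)
  7  1110→1 (1)
  8  1101→1 (0)
  9  1010→1 (1)
 10  0101→0 (1)
 11  1011→1 (0)
 12  0110→0 (0)

0010001111010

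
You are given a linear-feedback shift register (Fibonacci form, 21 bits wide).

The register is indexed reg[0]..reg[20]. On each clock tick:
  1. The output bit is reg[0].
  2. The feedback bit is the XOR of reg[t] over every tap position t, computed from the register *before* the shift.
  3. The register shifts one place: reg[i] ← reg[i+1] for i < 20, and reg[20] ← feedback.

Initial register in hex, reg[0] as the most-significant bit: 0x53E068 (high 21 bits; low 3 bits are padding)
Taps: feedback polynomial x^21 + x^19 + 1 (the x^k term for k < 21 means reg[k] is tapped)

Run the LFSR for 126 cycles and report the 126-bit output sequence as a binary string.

010100111110000001101000101100111111110001010001111001100111110111110011110000110010011000011000000111101001010110101010011011

step | reg (before) | out | fb
   0 | 010100111110000001101 | 0 | 0
   1 | 101001111100000011010 | 1 | 0
   2 | 010011111000000110100 | 0 | 0
   3 | 100111110000001101000 | 1 | 1
   4 | 001111100000011010001 | 0 | 0
   5 | 011111000000110100010 | 0 | 1
   6 | 111110000001101000101 | 1 | 1
   7 | 111100000011010001011 | 1 | 0
   8 | 111000000110100010110 | 1 | 0
   9 | 110000001101000101100 | 1 | 1
  10 | 100000011010001011001 | 1 | 1
  11 | 000000110100010110011 | 0 | 1
  12 | 000001101000101100111 | 0 | 1
  13 | 000011010001011001111 | 0 | 1
  14 | 000110100010110011111 | 0 | 1
  15 | 001101000101100111111 | 0 | 1
  16 | 011010001011001111111 | 0 | 1
  17 | 110100010110011111111 | 1 | 0
  18 | 101000101100111111110 | 1 | 0
  19 | 010001011001111111100 | 0 | 0
  20 | 100010110011111111000 | 1 | 1
  21 | 000101100111111110001 | 0 | 0
  22 | 001011001111111100010 | 0 | 1
  23 | 010110011111111000101 | 0 | 0
  24 | 101100111111110001010 | 1 | 0
  25 | 011001111111100010100 | 0 | 0
  26 | 110011111111000101000 | 1 | 1
  27 | 100111111110001010001 | 1 | 1
  28 | 001111111100010100011 | 0 | 1
  29 | 011111111000101000111 | 0 | 1
  30 | 111111110001010001111 | 1 | 0
  31 | 111111100010100011110 | 1 | 0
  32 | 111111000101000111100 | 1 | 1
  33 | 111110001010001111001 | 1 | 1
  34 | 111100010100011110011 | 1 | 0
  35 | 111000101000111100110 | 1 | 0
  36 | 110001010001111001100 | 1 | 1
  37 | 100010100011110011001 | 1 | 1
  38 | 000101000111100110011 | 0 | 1
  39 | 001010001111001100111 | 0 | 1
  40 | 010100011110011001111 | 0 | 1
  41 | 101000111100110011111 | 1 | 0
  42 | 010001111001100111110 | 0 | 1
  43 | 100011110011001111101 | 1 | 1
  44 | 000111100110011111011 | 0 | 1
  45 | 001111001100111110111 | 0 | 1
  46 | 011110011001111101111 | 0 | 1
  47 | 111100110011111011111 | 1 | 0
  48 | 111001100111110111110 | 1 | 0
  49 | 110011001111101111100 | 1 | 1
  50 | 100110011111011111001 | 1 | 1
  51 | 001100111110111110011 | 0 | 1
  52 | 011001111101111100111 | 0 | 1
  53 | 110011111011111001111 | 1 | 0
  54 | 100111110111110011110 | 1 | 0
  55 | 001111101111100111100 | 0 | 0
  56 | 011111011111001111000 | 0 | 0
  57 | 111110111110011110000 | 1 | 1
  58 | 111101111100111100001 | 1 | 1
  59 | 111011111001111000011 | 1 | 0
  60 | 110111110011110000110 | 1 | 0
  61 | 101111100111100001100 | 1 | 1
  62 | 011111001111000011001 | 0 | 0
  63 | 111110011110000110010 | 1 | 0
  64 | 111100111100001100100 | 1 | 1
  65 | 111001111000011001001 | 1 | 1
  66 | 110011110000110010011 | 1 | 0
  67 | 100111100001100100110 | 1 | 0
  68 | 001111000011001001100 | 0 | 0
  69 | 011110000110010011000 | 0 | 0
  70 | 111100001100100110000 | 1 | 1
  71 | 111000011001001100001 | 1 | 1
  72 | 110000110010011000011 | 1 | 0
  73 | 100001100100110000110 | 1 | 0
  74 | 000011001001100001100 | 0 | 0
  75 | 000110010011000011000 | 0 | 0
  76 | 001100100110000110000 | 0 | 0
  77 | 011001001100001100000 | 0 | 0
  78 | 110010011000011000000 | 1 | 1
  79 | 100100110000110000001 | 1 | 1
  80 | 001001100001100000011 | 0 | 1
  81 | 010011000011000000111 | 0 | 1
  82 | 100110000110000001111 | 1 | 0
  83 | 001100001100000011110 | 0 | 1
  84 | 011000011000000111101 | 0 | 0
  85 | 110000110000001111010 | 1 | 0
  86 | 100001100000011110100 | 1 | 1
  87 | 000011000000111101001 | 0 | 0
  88 | 000110000001111010010 | 0 | 1
  89 | 001100000011110100101 | 0 | 0
  90 | 011000000111101001010 | 0 | 1
  91 | 110000001111010010101 | 1 | 1
  92 | 100000011110100101011 | 1 | 0
  93 | 000000111101001010110 | 0 | 1
  94 | 000001111010010101101 | 0 | 0
  95 | 000011110100101011010 | 0 | 1
  96 | 000111101001010110101 | 0 | 0
  97 | 001111010010101101010 | 0 | 1
  98 | 011110100101011010101 | 0 | 0
  99 | 111101001010110101010 | 1 | 0
 100 | 111010010101101010100 | 1 | 1
 101 | 110100101011010101001 | 1 | 1
 102 | 101001010110101010011 | 1 | 0
 103 | 010010101101010100110 | 0 | 1
 104 | 100101011010101001101 | 1 | 1
 105 | 001010110101010011011 | 0 | 1
 106 | 010101101010100110111 | 0 | 1
 107 | 101011010101001101111 | 1 | 0
 108 | 010110101010011011110 | 0 | 1
 109 | 101101010100110111101 | 1 | 1
 110 | 011010101001101111011 | 0 | 1
 111 | 110101010011011110111 | 1 | 0
 112 | 101010100110111101110 | 1 | 0
 113 | 010101001101111011100 | 0 | 0
 114 | 101010011011110111000 | 1 | 1
 115 | 010100110111101110001 | 0 | 0
 116 | 101001101111011100010 | 1 | 0
 117 | 010011011110111000100 | 0 | 0
 118 | 100110111101110001000 | 1 | 1
 119 | 001101111011100010001 | 0 | 0
 120 | 011011110111000100010 | 0 | 1
 121 | 110111101110001000101 | 1 | 1
 122 | 101111011100010001011 | 1 | 0
 123 | 011110111000100010110 | 0 | 1
 124 | 111101110001000101101 | 1 | 1
 125 | 111011100010001011011 | 1 | 0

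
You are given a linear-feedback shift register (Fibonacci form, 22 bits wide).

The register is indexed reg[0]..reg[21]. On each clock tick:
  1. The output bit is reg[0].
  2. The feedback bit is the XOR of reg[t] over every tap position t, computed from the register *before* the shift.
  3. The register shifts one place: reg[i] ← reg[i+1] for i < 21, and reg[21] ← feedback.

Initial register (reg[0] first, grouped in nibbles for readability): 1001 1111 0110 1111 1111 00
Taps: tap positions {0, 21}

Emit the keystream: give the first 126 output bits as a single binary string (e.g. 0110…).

k : reg_k → out_k, fb_k
0: 1001111101101111111100 → 1, fb=1
1: 0011111011011111111001 → 0, fb=1
2: 0111110110111111110011 → 0, fb=1
3: 1111101101111111100111 → 1, fb=0
4: 1111011011111111001110 → 1, fb=1
5: 1110110111111110011101 → 1, fb=0
6: 1101101111111100111010 → 1, fb=1
7: 1011011111111001110101 → 1, fb=0
8: 0110111111110011101010 → 0, fb=0
9: 1101111111100111010100 → 1, fb=1
10: 1011111111001110101001 → 1, fb=0
11: 0111111110011101010010 → 0, fb=0
12: 1111111100111010100100 → 1, fb=1
13: 1111111001110101001001 → 1, fb=0
14: 1111110011101010010010 → 1, fb=1
15: 1111100111010100100101 → 1, fb=0
16: 1111001110101001001010 → 1, fb=1
17: 1110011101010010010101 → 1, fb=0
18: 1100111010100100101010 → 1, fb=1
19: 1001110101001001010101 → 1, fb=0
20: 0011101010010010101010 → 0, fb=0
21: 0111010100100101010100 → 0, fb=0
22: 1110101001001010101000 → 1, fb=1
23: 1101010010010101010001 → 1, fb=0
24: 1010100100101010100010 → 1, fb=1
25: 0101001001010101000101 → 0, fb=1
26: 1010010010101010001011 → 1, fb=0
27: 0100100101010100010110 → 0, fb=0
28: 1001001010101000101100 → 1, fb=1
29: 0010010101010001011001 → 0, fb=1
30: 0100101010100010110011 → 0, fb=1
31: 1001010101000101100111 → 1, fb=0
32: 0010101010001011001110 → 0, fb=0
33: 0101010100010110011100 → 0, fb=0
34: 1010101000101100111000 → 1, fb=1
35: 0101010001011001110001 → 0, fb=1
36: 1010100010110011100011 → 1, fb=0
37: 0101000101100111000110 → 0, fb=0
38: 1010001011001110001100 → 1, fb=1
39: 0100010110011100011001 → 0, fb=1
40: 1000101100111000110011 → 1, fb=0
41: 0001011001110001100110 → 0, fb=0
42: 0010110011100011001100 → 0, fb=0
43: 0101100111000110011000 → 0, fb=0
44: 1011001110001100110000 → 1, fb=1
45: 0110011100011001100001 → 0, fb=1
46: 1100111000110011000011 → 1, fb=0
47: 1001110001100110000110 → 1, fb=1
48: 0011100011001100001101 → 0, fb=1
49: 0111000110011000011011 → 0, fb=1
50: 1110001100110000110111 → 1, fb=0
51: 1100011001100001101110 → 1, fb=1
52: 1000110011000011011101 → 1, fb=0
53: 0001100110000110111010 → 0, fb=0
54: 0011001100001101110100 → 0, fb=0
55: 0110011000011011101000 → 0, fb=0
56: 1100110000110111010000 → 1, fb=1
57: 1001100001101110100001 → 1, fb=0
58: 0011000011011101000010 → 0, fb=0
59: 0110000110111010000100 → 0, fb=0
60: 1100001101110100001000 → 1, fb=1
61: 1000011011101000010001 → 1, fb=0
62: 0000110111010000100010 → 0, fb=0
63: 0001101110100001000100 → 0, fb=0
64: 0011011101000010001000 → 0, fb=0
65: 0110111010000100010000 → 0, fb=0
66: 1101110100001000100000 → 1, fb=1
67: 1011101000010001000001 → 1, fb=0
68: 0111010000100010000010 → 0, fb=0
69: 1110100001000100000100 → 1, fb=1
70: 1101000010001000001001 → 1, fb=0
71: 1010000100010000010010 → 1, fb=1
72: 0100001000100000100101 → 0, fb=1
73: 1000010001000001001011 → 1, fb=0
74: 0000100010000010010110 → 0, fb=0
75: 0001000100000100101100 → 0, fb=0
76: 0010001000001001011000 → 0, fb=0
77: 0100010000010010110000 → 0, fb=0
78: 1000100000100101100000 → 1, fb=1
79: 0001000001001011000001 → 0, fb=1
80: 0010000010010110000011 → 0, fb=1
81: 0100000100101100000111 → 0, fb=1
82: 1000001001011000001111 → 1, fb=0
83: 0000010010110000011110 → 0, fb=0
84: 0000100101100000111100 → 0, fb=0
85: 0001001011000001111000 → 0, fb=0
86: 0010010110000011110000 → 0, fb=0
87: 0100101100000111100000 → 0, fb=0
88: 1001011000001111000000 → 1, fb=1
89: 0010110000011110000001 → 0, fb=1
90: 0101100000111100000011 → 0, fb=1
91: 1011000001111000000111 → 1, fb=0
92: 0110000011110000001110 → 0, fb=0
93: 1100000111100000011100 → 1, fb=1
94: 1000001111000000111001 → 1, fb=0
95: 0000011110000001110010 → 0, fb=0
96: 0000111100000011100100 → 0, fb=0
97: 0001111000000111001000 → 0, fb=0
98: 0011110000001110010000 → 0, fb=0
99: 0111100000011100100000 → 0, fb=0
100: 1111000000111001000000 → 1, fb=1
101: 1110000001110010000001 → 1, fb=0
102: 1100000011100100000010 → 1, fb=1
103: 1000000111001000000101 → 1, fb=0
104: 0000001110010000001010 → 0, fb=0
105: 0000011100100000010100 → 0, fb=0
106: 0000111001000000101000 → 0, fb=0
107: 0001110010000001010000 → 0, fb=0
108: 0011100100000010100000 → 0, fb=0
109: 0111001000000101000000 → 0, fb=0
110: 1110010000001010000000 → 1, fb=1
111: 1100100000010100000001 → 1, fb=0
112: 1001000000101000000010 → 1, fb=1
113: 0010000001010000000101 → 0, fb=1
114: 0100000010100000001011 → 0, fb=1
115: 1000000101000000010111 → 1, fb=0
116: 0000001010000000101110 → 0, fb=0
117: 0000010100000001011100 → 0, fb=0
118: 0000101000000010111000 → 0, fb=0
119: 0001010000000101110000 → 0, fb=0
120: 0010100000001011100000 → 0, fb=0
121: 0101000000010111000000 → 0, fb=0
122: 1010000000101110000000 → 1, fb=1
123: 0100000001011100000001 → 0, fb=1
124: 1000000010111000000011 → 1, fb=0
125: 0000000101110000000110 → 0, fb=0

100111110110111111110011101010010010101010001011001110001100110000110111010000100010000010010110000011110000001110010000001010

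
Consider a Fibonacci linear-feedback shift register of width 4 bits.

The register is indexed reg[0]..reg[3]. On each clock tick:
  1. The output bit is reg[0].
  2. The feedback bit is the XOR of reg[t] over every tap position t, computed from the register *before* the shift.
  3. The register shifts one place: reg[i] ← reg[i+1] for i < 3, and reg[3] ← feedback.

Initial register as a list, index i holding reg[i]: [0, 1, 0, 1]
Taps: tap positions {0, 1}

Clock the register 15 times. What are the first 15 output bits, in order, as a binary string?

step | reg (before) | out | fb
   0 | 0101 | 0 | 1
   1 | 1011 | 1 | 1
   2 | 0111 | 0 | 1
   3 | 1111 | 1 | 0
   4 | 1110 | 1 | 0
   5 | 1100 | 1 | 0
   6 | 1000 | 1 | 1
   7 | 0001 | 0 | 0
   8 | 0010 | 0 | 0
   9 | 0100 | 0 | 1
  10 | 1001 | 1 | 1
  11 | 0011 | 0 | 0
  12 | 0110 | 0 | 1
  13 | 1101 | 1 | 0
  14 | 1010 | 1 | 1

010111100010011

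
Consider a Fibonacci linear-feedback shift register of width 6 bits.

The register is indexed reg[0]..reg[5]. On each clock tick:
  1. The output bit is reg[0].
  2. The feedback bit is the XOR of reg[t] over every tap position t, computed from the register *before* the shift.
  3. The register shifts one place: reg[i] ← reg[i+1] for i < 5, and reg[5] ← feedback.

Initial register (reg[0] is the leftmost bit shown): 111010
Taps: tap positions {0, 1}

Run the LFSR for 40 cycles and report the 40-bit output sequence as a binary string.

1110100011100100101101110110011010101111

k : reg_k → out_k, fb_k
0: 111010 → 1, fb=0
1: 110100 → 1, fb=0
2: 101000 → 1, fb=1
3: 010001 → 0, fb=1
4: 100011 → 1, fb=1
5: 000111 → 0, fb=0
6: 001110 → 0, fb=0
7: 011100 → 0, fb=1
8: 111001 → 1, fb=0
9: 110010 → 1, fb=0
10: 100100 → 1, fb=1
11: 001001 → 0, fb=0
12: 010010 → 0, fb=1
13: 100101 → 1, fb=1
14: 001011 → 0, fb=0
15: 010110 → 0, fb=1
16: 101101 → 1, fb=1
17: 011011 → 0, fb=1
18: 110111 → 1, fb=0
19: 101110 → 1, fb=1
20: 011101 → 0, fb=1
21: 111011 → 1, fb=0
22: 110110 → 1, fb=0
23: 101100 → 1, fb=1
24: 011001 → 0, fb=1
25: 110011 → 1, fb=0
26: 100110 → 1, fb=1
27: 001101 → 0, fb=0
28: 011010 → 0, fb=1
29: 110101 → 1, fb=0
30: 101010 → 1, fb=1
31: 010101 → 0, fb=1
32: 101011 → 1, fb=1
33: 010111 → 0, fb=1
34: 101111 → 1, fb=1
35: 011111 → 0, fb=1
36: 111111 → 1, fb=0
37: 111110 → 1, fb=0
38: 111100 → 1, fb=0
39: 111000 → 1, fb=0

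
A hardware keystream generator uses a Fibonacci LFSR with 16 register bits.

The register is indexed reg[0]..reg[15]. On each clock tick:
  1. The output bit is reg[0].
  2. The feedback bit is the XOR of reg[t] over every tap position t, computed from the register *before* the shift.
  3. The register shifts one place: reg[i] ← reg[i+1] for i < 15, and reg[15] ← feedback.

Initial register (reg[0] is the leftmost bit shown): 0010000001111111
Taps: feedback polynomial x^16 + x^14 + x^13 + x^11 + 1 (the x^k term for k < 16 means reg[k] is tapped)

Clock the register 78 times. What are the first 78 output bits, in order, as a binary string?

tick  register→output (feedback)
  0  0010000001111111→0 (1)
  1  0100000011111111→0 (1)
  2  1000000111111111→1 (0)
  3  0000001111111110→0 (1)
  4  0000011111111101→0 (0)
  5  0000111111111010→0 (0)
  6  0001111111110100→0 (0)
  7  0011111111101000→0 (0)
  8  0111111111010000→0 (1)
  9  1111111110100001→1 (1)
 10  1111111101000011→1 (0)
 11  1111111010000110→1 (1)
 12  1111110100001101→1 (0)
 13  1111101000011010→1 (1)
 14  1111010000110101→1 (1)
 15  1110100001101011→1 (0)
 16  1101000011010110→1 (0)
 17  1010000110101100→1 (0)
 18  0100001101011000→0 (1)
 19  1000011010110001→1 (0)
 20  0000110101100010→0 (1)
 21  0001101011000101→0 (1)
 22  0011010110001011→0 (1)
 23  0110101100010111→0 (1)
 24  1101011000101111→1 (1)
 25  1010110001011111→1 (0)
 26  0101100010111110→0 (1)
 27  1011000101111101→1 (1)
 28  0110001011111011→0 (0)
 29  1100010111110110→1 (0)
 30  1000101111101100→1 (0)
 31  0001011111011000→0 (1)
 32  0010111110110001→0 (1)
 33  0101111101100011→0 (1)
 34  1011111011000111→1 (1)
 35  0111110110001111→0 (0)
 36  1111101100011110→1 (0)
 37  1111011000111100→1 (1)
 38  1110110001111001→1 (0)
 39  1101100011110010→1 (1)
 40  1011000111100101→1 (0)
 41  0110001111001010→0 (1)
 42  1100011110010101→1 (1)
 43  1000111100101011→1 (0)
 44  0001111001010110→0 (1)
 45  0011110010101101→0 (1)
 46  0111100101011011→0 (0)
 47  1111001010110110→1 (0)
 48  1110010101101100→1 (0)
 49  1100101011011000→1 (0)
 50  1001010110110000→1 (0)
 51  0010101101100000→0 (0)
 52  0101011011000000→0 (0)
 53  1010110110000000→1 (1)
 54  0101101100000001→0 (0)
 55  1011011000000010→1 (0)
 56  0110110000000100→0 (1)
 57  1101100000001001→1 (1)
 58  1011000000010011→1 (1)
 59  0110000000100111→0 (0)
 60  1100000001001110→1 (1)
 61  1000000010011101→1 (1)
 62  0000000100111011→0 (0)
 63  0000001001110110→0 (1)
 64  0000010011101101→0 (1)
 65  0000100111011011→0 (0)
 66  0001001110110110→0 (1)
 67  0010011101101101→0 (1)
 68  0100111011011011→0 (0)
 69  1001110110110110→1 (0)
 70  0011101101101100→0 (1)
 71  0111011011011001→0 (1)
 72  1110110110110011→1 (1)
 73  1101101101100111→1 (1)
 74  1011011011001111→1 (1)
 75  0110110110011111→0 (1)
 76  1101101100111111→1 (0)
 77  1011011001111110→1 (0)

001000000111111111010000110101100010111110110001111001010110110000000100111011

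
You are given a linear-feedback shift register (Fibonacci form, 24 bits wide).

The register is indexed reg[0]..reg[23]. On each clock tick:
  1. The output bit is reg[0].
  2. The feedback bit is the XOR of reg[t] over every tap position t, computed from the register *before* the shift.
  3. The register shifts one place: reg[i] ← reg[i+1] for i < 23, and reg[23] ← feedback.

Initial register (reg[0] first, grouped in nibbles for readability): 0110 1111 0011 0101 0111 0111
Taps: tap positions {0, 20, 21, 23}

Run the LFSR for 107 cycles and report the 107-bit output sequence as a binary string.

step | reg (before) | out | fb
   0 | 011011110011010101110111 | 0 | 0
   1 | 110111100110101011101110 | 1 | 1
   2 | 101111001101010111011101 | 1 | 0
   3 | 011110011010101110111010 | 0 | 1
   4 | 111100110101011101110101 | 1 | 1
   5 | 111001101010111011101011 | 1 | 1
   6 | 110011010101110111010111 | 1 | 1
   7 | 100110101011101110101111 | 1 | 0
   8 | 001101010111011101011110 | 0 | 0
   9 | 011010101110111010111100 | 0 | 0
  10 | 110101011101110101111000 | 1 | 0
  11 | 101010111011101011110000 | 1 | 1
  12 | 010101110111010111100001 | 0 | 1
  13 | 101011101110101111000011 | 1 | 0
  14 | 010111011101011110000110 | 0 | 1
  15 | 101110111010111100001101 | 1 | 0
  16 | 011101110101111000011010 | 0 | 1
  17 | 111011101011110000110101 | 1 | 1
  18 | 110111010111100001101011 | 1 | 1
  19 | 101110101111000011010111 | 1 | 1
  20 | 011101011110000110101111 | 0 | 1
  21 | 111010111100001101011111 | 1 | 0
  22 | 110101111000011010111110 | 1 | 1
  23 | 101011110000110101111101 | 1 | 0
  24 | 010111100001101011111010 | 0 | 1
  25 | 101111000011010111110101 | 1 | 1
  26 | 011110000110101111101011 | 0 | 0
  27 | 111100001101011111010110 | 1 | 0
  28 | 111000011010111110101100 | 1 | 1
  29 | 110000110101111101011001 | 1 | 1
  30 | 100001101011111010110011 | 1 | 0
  31 | 000011010111110101100110 | 0 | 1
  32 | 000110101111101011001101 | 0 | 1
  33 | 001101011111010110011011 | 0 | 0
  34 | 011010111110101100110110 | 0 | 1
  35 | 110101111101011001101101 | 1 | 0
  36 | 101011111010110011011010 | 1 | 0
  37 | 010111110101100110110100 | 0 | 1
  38 | 101111101011001101101001 | 1 | 1
  39 | 011111010110011011010011 | 0 | 1
  40 | 111110101100110110100111 | 1 | 1
  41 | 111101011001101101001111 | 1 | 0
  42 | 111010110011011010011110 | 1 | 1
  43 | 110101100110110100111101 | 1 | 0
  44 | 101011001101101001111010 | 1 | 0
  45 | 010110011011010011110100 | 0 | 1
  46 | 101100110110100111101001 | 1 | 1
  47 | 011001101101001111010011 | 0 | 1
  48 | 110011011010011110100111 | 1 | 1
  49 | 100110110100111101001111 | 1 | 0
  50 | 001101101001111010011110 | 0 | 0
  51 | 011011010011110100111100 | 0 | 0
  52 | 110110100111101001111000 | 1 | 0
  53 | 101101001111010011110000 | 1 | 1
  54 | 011010011110100111100001 | 0 | 1
  55 | 110100111101001111000011 | 1 | 0
  56 | 101001111010011110000110 | 1 | 0
  57 | 010011110100111100001100 | 0 | 0
  58 | 100111101001111000011000 | 1 | 0
  59 | 001111010011110000110000 | 0 | 0
  60 | 011110100111100001100000 | 0 | 0
  61 | 111101001111000011000000 | 1 | 1
  62 | 111010011110000110000001 | 1 | 0
  63 | 110100111100001100000010 | 1 | 1
  64 | 101001111000011000000101 | 1 | 1
  65 | 010011110000110000001011 | 0 | 0
  66 | 100111100001100000010110 | 1 | 0
  67 | 001111000011000000101100 | 0 | 0
  68 | 011110000110000001011000 | 0 | 1
  69 | 111100001100000010110001 | 1 | 0
  70 | 111000011000000101100010 | 1 | 1
  71 | 110000110000001011000101 | 1 | 1
  72 | 100001100000010110001011 | 1 | 1
  73 | 000011000000101100010111 | 0 | 0
  74 | 000110000001011000101110 | 0 | 0
  75 | 001100000010110001011100 | 0 | 0
  76 | 011000000101100010111000 | 0 | 1
  77 | 110000001011000101110001 | 1 | 0
  78 | 100000010110001011100010 | 1 | 1
  79 | 000000101100010111000101 | 0 | 0
  80 | 000001011000101110001010 | 0 | 1
  81 | 000010110001011100010101 | 0 | 0
  82 | 000101100010111000101010 | 0 | 1
  83 | 001011000101110001010101 | 0 | 0
  84 | 010110001011100010101010 | 0 | 1
  85 | 101100010111000101010101 | 1 | 1
  86 | 011000101110001010101011 | 0 | 0
  87 | 110001011100010101010110 | 1 | 0
  88 | 100010111000101010101100 | 1 | 1
  89 | 000101110001010101011001 | 0 | 0
  90 | 001011100010101010110010 | 0 | 0
  91 | 010111000101010101100100 | 0 | 1
  92 | 101110001010101011001001 | 1 | 1
  93 | 011100010101010110010011 | 0 | 1
  94 | 111000101010101100100111 | 1 | 1
  95 | 110001010101011001001111 | 1 | 0
  96 | 100010101010110010011110 | 1 | 1
  97 | 000101010101100100111101 | 0 | 1
  98 | 001010101011001001111011 | 0 | 0
  99 | 010101010110010011110110 | 0 | 1
 100 | 101010101100100111101101 | 1 | 0
 101 | 010101011001001111011010 | 0 | 1
 102 | 101010110010011110110101 | 1 | 1
 103 | 010101100100111101101011 | 0 | 0
 104 | 101011001001111011010110 | 1 | 0
 105 | 010110010011110110101100 | 0 | 0
 106 | 101100100111101101011000 | 1 | 0

01101111001101010111011101011110000110101111101011001101101001111010011110000110000001011000101110001010101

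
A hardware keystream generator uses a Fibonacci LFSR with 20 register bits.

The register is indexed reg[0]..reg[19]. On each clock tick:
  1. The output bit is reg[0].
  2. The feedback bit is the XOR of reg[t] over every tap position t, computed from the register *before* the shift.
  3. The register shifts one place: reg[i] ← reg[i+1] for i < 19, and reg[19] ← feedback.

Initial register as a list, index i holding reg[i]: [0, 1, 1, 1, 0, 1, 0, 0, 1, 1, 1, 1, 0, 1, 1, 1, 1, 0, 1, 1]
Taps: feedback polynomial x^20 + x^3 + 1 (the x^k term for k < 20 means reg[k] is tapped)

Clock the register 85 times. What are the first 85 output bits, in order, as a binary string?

tick  register→output (feedback)
  0  01110100111101111011→0 (1)
  1  11101001111011110111→1 (1)
  2  11010011110111101111→1 (0)
  3  10100111101111011110→1 (1)
  4  01001111011110111101→0 (0)
  5  10011110111101111010→1 (0)
  6  00111101111011110100→0 (1)
  7  01111011110111101001→0 (1)
  8  11110111101111010011→1 (0)
  9  11101111011110100110→1 (1)
 10  11011110111101001101→1 (0)
 11  10111101111010011010→1 (0)
 12  01111011110100110100→0 (1)
 13  11110111101001101001→1 (0)
 14  11101111010011010010→1 (1)
 15  11011110100110100101→1 (0)
 16  10111101001101001010→1 (0)
 17  01111010011010010100→0 (1)
 18  11110100110100101001→1 (0)
 19  11101001101001010010→1 (1)
 20  11010011010010100101→1 (0)
 21  10100110100101001010→1 (1)
 22  01001101001010010101→0 (0)
 23  10011010010100101010→1 (0)
 24  00110100101001010100→0 (1)
 25  01101001010010101001→0 (0)
 26  11010010100101010010→1 (0)
 27  10100101001010100100→1 (1)
 28  01001010010101001001→0 (0)
 29  10010100101010010010→1 (0)
 30  00101001010100100100→0 (0)
 31  01010010101001001000→0 (1)
 32  10100101010010010001→1 (1)
 33  01001010100100100011→0 (0)
 34  10010101001001000110→1 (0)
 35  00101010010010001100→0 (0)
 36  01010100100100011000→0 (1)
 37  10101001001000110001→1 (1)
 38  01010010010001100011→0 (1)
 39  10100100100011000111→1 (1)
 40  01001001000110001111→0 (0)
 41  10010010001100011110→1 (0)
 42  00100100011000111100→0 (0)
 43  01001000110001111000→0 (0)
 44  10010001100011110000→1 (0)
 45  00100011000111100000→0 (0)
 46  01000110001111000000→0 (0)
 47  10001100011110000000→1 (1)
 48  00011000111100000001→0 (1)
 49  00110001111000000011→0 (1)
 50  01100011110000000111→0 (0)
 51  11000111100000001110→1 (1)
 52  10001111000000011101→1 (1)
 53  00011110000000111011→0 (1)
 54  00111100000001110111→0 (1)
 55  01111000000011101111→0 (1)
 56  11110000000111011111→1 (0)
 57  11100000001110111110→1 (1)
 58  11000000011101111101→1 (1)
 59  10000000111011111011→1 (1)
 60  00000001110111110111→0 (0)
 61  00000011101111101110→0 (0)
 62  00000111011111011100→0 (0)
 63  00001110111110111000→0 (0)
 64  00011101111101110000→0 (1)
 65  00111011111011100001→0 (1)
 66  01110111110111000011→0 (1)
 67  11101111101110000111→1 (1)
 68  11011111011100001111→1 (0)
 69  10111110111000011110→1 (0)
 70  01111101110000111100→0 (1)
 71  11111011100001111001→1 (0)
 72  11110111000011110010→1 (0)
 73  11101110000111100100→1 (1)
 74  11011100001111001001→1 (0)
 75  10111000011110010010→1 (0)
 76  01110000111100100100→0 (1)
 77  11100001111001001001→1 (1)
 78  11000011110010010011→1 (1)
 79  10000111100100100111→1 (1)
 80  00001111001001001111→0 (0)
 81  00011110010010011110→0 (1)
 82  00111100100100111101→0 (1)
 83  01111001001001111011→0 (1)
 84  11110010010011110111→1 (0)

0111010011110111101111010011010010100101010010010001100011110000000111011111011100001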